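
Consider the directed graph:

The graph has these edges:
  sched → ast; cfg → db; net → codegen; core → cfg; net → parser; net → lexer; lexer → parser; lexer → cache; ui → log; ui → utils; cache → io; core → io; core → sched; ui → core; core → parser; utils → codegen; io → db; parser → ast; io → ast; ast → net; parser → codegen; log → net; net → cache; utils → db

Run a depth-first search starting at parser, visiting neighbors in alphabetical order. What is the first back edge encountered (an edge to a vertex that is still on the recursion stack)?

io→ast

DFS from parser (visiting neighbors in alphabetical order); mark gray on enter, black on exit:
parser gray
  ast gray
    net gray
      cache gray
        io gray
          io→ast: ast is gray → back edge
First back edge: io → ast.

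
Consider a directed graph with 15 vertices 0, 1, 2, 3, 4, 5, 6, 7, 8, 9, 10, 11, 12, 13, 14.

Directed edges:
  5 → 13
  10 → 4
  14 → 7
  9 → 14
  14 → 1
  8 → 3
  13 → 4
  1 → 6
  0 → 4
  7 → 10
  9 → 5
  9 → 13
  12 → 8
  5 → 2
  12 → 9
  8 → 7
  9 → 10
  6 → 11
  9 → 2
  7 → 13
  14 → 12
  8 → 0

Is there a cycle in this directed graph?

DFS with white/gray/black marking, starting from 4:
4 gray
4 black
0 gray
  0→4: 4 black — skip
0 black
1 gray
  6 gray
    11 gray
    11 black
  6 black
1 black
2 gray
2 black
3 gray
3 black
5 gray
  13 gray
    13→4: 4 black — skip
  13 black
  5→2: 2 black — skip
5 black
7 gray
  7→13: 13 black — skip
  10 gray
    10→4: 4 black — skip
  10 black
7 black
8 gray
  8→0: 0 black — skip
  8→3: 3 black — skip
  8→7: 7 black — skip
8 black
9 gray
  9→5: 5 black — skip
  9→13: 13 black — skip
  9→2: 2 black — skip
  9→10: 10 black — skip
  14 gray
    14→7: 7 black — skip
    12 gray
      12→9: 9 is gray → back edge
Back edge found, so a cycle exists: 9 → 14 → 12 → 9.

Yes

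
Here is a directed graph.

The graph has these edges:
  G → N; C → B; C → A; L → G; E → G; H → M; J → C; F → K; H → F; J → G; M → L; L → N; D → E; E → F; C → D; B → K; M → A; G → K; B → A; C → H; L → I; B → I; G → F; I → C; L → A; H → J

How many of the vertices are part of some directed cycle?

A vertex is on a directed cycle iff it belongs to a strongly connected component of size ≥ 2 (or has a self-loop).
The vertices on cycles are {B, C, H, I, J, L, M} — 7 in total.

7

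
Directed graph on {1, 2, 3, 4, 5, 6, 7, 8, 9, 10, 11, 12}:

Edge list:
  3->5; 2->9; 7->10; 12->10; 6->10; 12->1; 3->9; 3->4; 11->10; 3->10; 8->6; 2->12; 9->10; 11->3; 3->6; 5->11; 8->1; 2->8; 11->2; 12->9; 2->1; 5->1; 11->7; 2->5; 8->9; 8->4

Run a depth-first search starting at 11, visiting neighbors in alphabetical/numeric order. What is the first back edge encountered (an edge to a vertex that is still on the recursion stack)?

5->11

DFS from 11 (visiting neighbors in alphabetical/numeric order); mark gray on enter, black on exit:
11 gray
  2 gray
    1 gray
    1 black
    5 gray
      5→1: 1 black — skip
      5→11: 11 is gray → back edge
First back edge: 5 → 11.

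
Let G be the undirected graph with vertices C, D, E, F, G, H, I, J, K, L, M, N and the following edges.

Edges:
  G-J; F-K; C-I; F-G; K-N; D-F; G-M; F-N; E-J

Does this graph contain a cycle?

Yes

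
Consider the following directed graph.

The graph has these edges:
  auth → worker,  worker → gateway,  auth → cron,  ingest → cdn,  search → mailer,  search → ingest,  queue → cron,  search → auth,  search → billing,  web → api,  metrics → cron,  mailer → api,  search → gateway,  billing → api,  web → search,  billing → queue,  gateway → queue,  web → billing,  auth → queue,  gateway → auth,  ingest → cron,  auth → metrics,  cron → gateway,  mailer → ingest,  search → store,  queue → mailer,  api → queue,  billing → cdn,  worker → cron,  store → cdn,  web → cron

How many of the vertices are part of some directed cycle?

9

A vertex is on a directed cycle iff it belongs to a strongly connected component of size ≥ 2 (or has a self-loop).
The vertices on cycles are {api, auth, cron, queue, ingest, mailer, worker, gateway, metrics} — 9 in total.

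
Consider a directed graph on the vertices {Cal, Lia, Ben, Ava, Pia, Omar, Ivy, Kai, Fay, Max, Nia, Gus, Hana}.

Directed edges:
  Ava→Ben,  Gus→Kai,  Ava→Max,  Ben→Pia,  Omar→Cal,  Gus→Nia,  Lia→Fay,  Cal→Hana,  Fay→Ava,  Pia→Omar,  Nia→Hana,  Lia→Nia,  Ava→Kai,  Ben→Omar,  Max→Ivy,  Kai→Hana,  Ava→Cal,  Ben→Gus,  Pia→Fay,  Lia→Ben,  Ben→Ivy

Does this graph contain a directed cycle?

Yes

DFS with white/gray/black marking, starting from Max:
Max gray
  Ivy gray
  Ivy black
Max black
Cal gray
  Hana gray
  Hana black
Cal black
Lia gray
  Ben gray
    Omar gray
      Omar→Cal: Cal black — skip
    Omar black
    Pia gray
      Fay gray
        Ava gray
          Ava→Max: Max black — skip
          Kai gray
            Kai→Hana: Hana black — skip
          Kai black
          Ava→Cal: Cal black — skip
          Ava→Ben: Ben is gray → back edge
Back edge found, so a cycle exists: Ben → Pia → Fay → Ava → Ben.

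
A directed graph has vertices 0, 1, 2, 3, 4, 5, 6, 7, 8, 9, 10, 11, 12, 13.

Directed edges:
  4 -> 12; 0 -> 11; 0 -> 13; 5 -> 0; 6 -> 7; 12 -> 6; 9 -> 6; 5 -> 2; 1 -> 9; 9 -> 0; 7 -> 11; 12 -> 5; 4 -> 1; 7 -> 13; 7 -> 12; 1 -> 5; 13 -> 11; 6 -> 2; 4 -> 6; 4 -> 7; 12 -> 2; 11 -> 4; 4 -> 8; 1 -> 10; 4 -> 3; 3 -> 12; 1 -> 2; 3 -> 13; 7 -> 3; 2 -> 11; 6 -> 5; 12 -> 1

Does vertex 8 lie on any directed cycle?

No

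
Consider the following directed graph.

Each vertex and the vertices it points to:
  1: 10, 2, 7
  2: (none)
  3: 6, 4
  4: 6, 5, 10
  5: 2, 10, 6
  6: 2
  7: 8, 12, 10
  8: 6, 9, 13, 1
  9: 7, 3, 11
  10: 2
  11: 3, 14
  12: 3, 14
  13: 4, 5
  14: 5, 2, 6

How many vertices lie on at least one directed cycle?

A vertex is on a directed cycle iff it belongs to a strongly connected component of size ≥ 2 (or has a self-loop).
The vertices on cycles are {1, 7, 8, 9} — 4 in total.

4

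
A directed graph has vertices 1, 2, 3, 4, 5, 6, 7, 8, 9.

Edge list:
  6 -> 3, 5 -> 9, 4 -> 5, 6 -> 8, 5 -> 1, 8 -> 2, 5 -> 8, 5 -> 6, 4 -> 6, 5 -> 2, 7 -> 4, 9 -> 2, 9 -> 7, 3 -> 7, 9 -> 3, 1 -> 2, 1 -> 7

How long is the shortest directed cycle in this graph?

4

For each vertex v, BFS finds the shortest path from v back to v.
The shortest such closed walk is 4 → 6 → 3 → 7 → 4, length 4.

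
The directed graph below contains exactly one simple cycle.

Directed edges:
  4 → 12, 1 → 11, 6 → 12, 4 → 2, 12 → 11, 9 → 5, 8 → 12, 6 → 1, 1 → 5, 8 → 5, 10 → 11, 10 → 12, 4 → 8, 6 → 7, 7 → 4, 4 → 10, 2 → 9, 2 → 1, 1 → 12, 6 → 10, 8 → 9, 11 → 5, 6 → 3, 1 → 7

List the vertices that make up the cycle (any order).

1, 2, 4, 7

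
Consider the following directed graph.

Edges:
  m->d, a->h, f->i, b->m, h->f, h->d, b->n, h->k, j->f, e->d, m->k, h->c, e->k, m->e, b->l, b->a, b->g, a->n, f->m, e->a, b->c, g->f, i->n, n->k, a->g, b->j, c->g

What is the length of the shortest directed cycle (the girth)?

5

For each vertex v, BFS finds the shortest path from v back to v.
The shortest such closed walk is a → g → f → m → e → a, length 5.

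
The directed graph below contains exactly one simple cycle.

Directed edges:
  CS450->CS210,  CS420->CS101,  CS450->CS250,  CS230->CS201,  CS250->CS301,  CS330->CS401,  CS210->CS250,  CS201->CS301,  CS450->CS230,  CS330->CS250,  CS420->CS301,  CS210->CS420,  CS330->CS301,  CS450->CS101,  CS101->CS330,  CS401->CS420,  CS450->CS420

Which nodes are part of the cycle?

CS101, CS330, CS401, CS420

DFS with gray/black marking from CS101:
CS101 gray
  CS330 gray
    CS301 gray
    CS301 black
    CS250 gray
      CS250→CS301: CS301 black — skip
    CS250 black
    CS401 gray
      CS420 gray
        CS420→CS101: CS101 is gray → back edge
Back edge closes the cycle CS101 → CS330 → CS401 → CS420 → CS101; its vertices are {CS101, CS330, CS401, CS420}.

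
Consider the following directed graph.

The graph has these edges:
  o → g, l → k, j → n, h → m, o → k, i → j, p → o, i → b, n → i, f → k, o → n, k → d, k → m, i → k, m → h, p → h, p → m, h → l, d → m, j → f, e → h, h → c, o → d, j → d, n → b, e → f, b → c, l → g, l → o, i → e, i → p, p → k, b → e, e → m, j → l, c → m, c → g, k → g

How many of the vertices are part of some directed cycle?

14

A vertex is on a directed cycle iff it belongs to a strongly connected component of size ≥ 2 (or has a self-loop).
The vertices on cycles are {b, c, d, e, f, h, i, j, k, l, m, n, o, p} — 14 in total.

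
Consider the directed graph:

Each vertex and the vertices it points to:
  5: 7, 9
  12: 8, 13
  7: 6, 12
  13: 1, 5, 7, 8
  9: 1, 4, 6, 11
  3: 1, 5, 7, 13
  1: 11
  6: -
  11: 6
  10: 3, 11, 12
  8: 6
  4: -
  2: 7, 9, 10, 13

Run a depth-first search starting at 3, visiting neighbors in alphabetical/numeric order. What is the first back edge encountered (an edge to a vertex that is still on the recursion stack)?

DFS from 3 (visiting neighbors in alphabetical/numeric order); mark gray on enter, black on exit:
3 gray
  1 gray
    11 gray
      6 gray
      6 black
    11 black
  1 black
  5 gray
    7 gray
      7→6: 6 black — skip
      12 gray
        8 gray
          8→6: 6 black — skip
        8 black
        13 gray
          13→1: 1 black — skip
          13→5: 5 is gray → back edge
First back edge: 13 → 5.

13->5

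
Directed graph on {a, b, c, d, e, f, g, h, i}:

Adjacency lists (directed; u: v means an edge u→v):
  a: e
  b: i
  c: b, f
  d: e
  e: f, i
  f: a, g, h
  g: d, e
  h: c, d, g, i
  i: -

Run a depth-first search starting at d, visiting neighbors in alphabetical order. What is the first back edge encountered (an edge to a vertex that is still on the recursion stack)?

a->e

DFS from d (visiting neighbors in alphabetical order); mark gray on enter, black on exit:
d gray
  e gray
    f gray
      a gray
        a→e: e is gray → back edge
First back edge: a → e.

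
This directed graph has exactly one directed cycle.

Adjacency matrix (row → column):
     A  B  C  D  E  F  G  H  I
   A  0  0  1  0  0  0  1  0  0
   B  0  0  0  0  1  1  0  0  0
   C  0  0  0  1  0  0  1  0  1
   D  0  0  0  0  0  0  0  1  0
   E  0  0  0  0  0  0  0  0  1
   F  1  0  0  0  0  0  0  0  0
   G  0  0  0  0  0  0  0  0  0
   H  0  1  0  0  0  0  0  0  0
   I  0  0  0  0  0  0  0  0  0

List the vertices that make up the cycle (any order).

A, B, C, D, F, H

DFS with gray/black marking from H:
H gray
  B gray
    E gray
      I gray
      I black
    E black
    F gray
      A gray
        G gray
        G black
        C gray
          C→G: G black — skip
          C→I: I black — skip
          D gray
            D→H: H is gray → back edge
Back edge closes the cycle H → B → F → A → C → D → H; its vertices are {A, B, C, D, F, H}.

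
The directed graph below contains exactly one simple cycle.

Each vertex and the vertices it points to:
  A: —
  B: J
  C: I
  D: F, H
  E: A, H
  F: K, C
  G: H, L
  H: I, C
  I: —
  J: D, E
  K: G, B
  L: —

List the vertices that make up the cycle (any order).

DFS with gray/black marking from F:
F gray
  K gray
    G gray
      H gray
        I gray
        I black
        C gray
          C→I: I black — skip
        C black
      H black
      L gray
      L black
    G black
    B gray
      J gray
        D gray
          D→F: F is gray → back edge
Back edge closes the cycle F → K → B → J → D → F; its vertices are {B, D, F, J, K}.

B, D, F, J, K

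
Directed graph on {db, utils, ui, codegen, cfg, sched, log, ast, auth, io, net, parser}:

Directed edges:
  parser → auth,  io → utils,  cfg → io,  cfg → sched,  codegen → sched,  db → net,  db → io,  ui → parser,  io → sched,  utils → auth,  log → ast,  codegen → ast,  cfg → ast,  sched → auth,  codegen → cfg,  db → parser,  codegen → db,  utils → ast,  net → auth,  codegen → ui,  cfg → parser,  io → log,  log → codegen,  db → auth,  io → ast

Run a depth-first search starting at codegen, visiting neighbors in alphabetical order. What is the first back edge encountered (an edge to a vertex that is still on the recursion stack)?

log→codegen

DFS from codegen (visiting neighbors in alphabetical order); mark gray on enter, black on exit:
codegen gray
  ast gray
  ast black
  cfg gray
    cfg→ast: ast black — skip
    io gray
      io→ast: ast black — skip
      log gray
        log→ast: ast black — skip
        log→codegen: codegen is gray → back edge
First back edge: log → codegen.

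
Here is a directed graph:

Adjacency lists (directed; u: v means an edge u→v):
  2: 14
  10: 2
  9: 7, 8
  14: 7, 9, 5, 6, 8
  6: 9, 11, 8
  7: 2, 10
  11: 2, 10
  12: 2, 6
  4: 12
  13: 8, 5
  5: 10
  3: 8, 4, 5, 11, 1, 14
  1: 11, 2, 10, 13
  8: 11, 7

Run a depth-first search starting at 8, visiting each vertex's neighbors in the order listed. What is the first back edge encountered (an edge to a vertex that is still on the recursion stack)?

DFS from 8 (visiting each vertex's neighbors in the order listed); mark gray on enter, black on exit:
8 gray
  11 gray
    2 gray
      14 gray
        7 gray
          7→2: 2 is gray → back edge
First back edge: 7 → 2.

7→2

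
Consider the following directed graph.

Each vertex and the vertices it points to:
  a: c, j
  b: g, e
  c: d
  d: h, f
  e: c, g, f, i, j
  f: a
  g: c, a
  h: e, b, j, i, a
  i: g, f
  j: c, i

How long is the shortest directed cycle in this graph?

4

For each vertex v, BFS finds the shortest path from v back to v.
The shortest such closed walk is d → h → a → c → d, length 4.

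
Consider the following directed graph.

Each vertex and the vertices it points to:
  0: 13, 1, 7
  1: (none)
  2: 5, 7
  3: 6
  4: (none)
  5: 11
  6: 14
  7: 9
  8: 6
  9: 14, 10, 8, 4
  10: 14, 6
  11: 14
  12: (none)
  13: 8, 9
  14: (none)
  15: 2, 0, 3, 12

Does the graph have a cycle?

DFS with white/gray/black marking, starting from 13:
13 gray
  8 gray
    6 gray
      14 gray
      14 black
    6 black
  8 black
  9 gray
    9→14: 14 black — skip
    10 gray
      10→14: 14 black — skip
      10→6: 6 black — skip
    10 black
    9→8: 8 black — skip
    4 gray
    4 black
  9 black
13 black
0 gray
  0→13: 13 black — skip
  1 gray
  1 black
  7 gray
    7→9: 9 black — skip
  7 black
0 black
2 gray
  5 gray
    11 gray
      11→14: 14 black — skip
    11 black
  5 black
  2→7: 7 black — skip
2 black
3 gray
  3→6: 6 black — skip
3 black
12 gray
12 black
15 gray
  15→2: 2 black — skip
  15→0: 0 black — skip
  15→3: 3 black — skip
  15→12: 12 black — skip
15 black
Every edge goes to a white or black vertex — no back edge, so the graph is acyclic.

No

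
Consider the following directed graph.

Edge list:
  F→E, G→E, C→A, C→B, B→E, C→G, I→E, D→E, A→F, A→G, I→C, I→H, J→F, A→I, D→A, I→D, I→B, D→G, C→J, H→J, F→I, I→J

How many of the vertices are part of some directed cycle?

7

A vertex is on a directed cycle iff it belongs to a strongly connected component of size ≥ 2 (or has a self-loop).
The vertices on cycles are {A, C, D, F, H, I, J} — 7 in total.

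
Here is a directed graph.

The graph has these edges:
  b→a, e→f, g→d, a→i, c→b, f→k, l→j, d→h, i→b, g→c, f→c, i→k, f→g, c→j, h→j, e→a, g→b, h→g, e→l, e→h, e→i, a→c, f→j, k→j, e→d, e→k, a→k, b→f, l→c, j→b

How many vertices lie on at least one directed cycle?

A vertex is on a directed cycle iff it belongs to a strongly connected component of size ≥ 2 (or has a self-loop).
The vertices on cycles are {a, b, c, d, f, g, h, i, j, k} — 10 in total.

10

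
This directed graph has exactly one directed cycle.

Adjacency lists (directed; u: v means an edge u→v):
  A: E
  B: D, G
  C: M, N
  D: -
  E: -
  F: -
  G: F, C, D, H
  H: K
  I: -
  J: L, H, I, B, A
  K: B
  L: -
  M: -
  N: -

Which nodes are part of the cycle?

B, G, H, K

DFS with gray/black marking from B:
B gray
  D gray
  D black
  G gray
    F gray
    F black
    C gray
      M gray
      M black
      N gray
      N black
    C black
    G→D: D black — skip
    H gray
      K gray
        K→B: B is gray → back edge
Back edge closes the cycle B → G → H → K → B; its vertices are {B, G, H, K}.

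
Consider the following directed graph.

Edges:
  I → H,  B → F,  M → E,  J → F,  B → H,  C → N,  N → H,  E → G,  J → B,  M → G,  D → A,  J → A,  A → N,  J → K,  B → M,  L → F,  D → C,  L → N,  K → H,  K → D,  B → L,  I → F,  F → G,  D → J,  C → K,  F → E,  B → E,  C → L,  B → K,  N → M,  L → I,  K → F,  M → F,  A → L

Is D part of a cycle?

Yes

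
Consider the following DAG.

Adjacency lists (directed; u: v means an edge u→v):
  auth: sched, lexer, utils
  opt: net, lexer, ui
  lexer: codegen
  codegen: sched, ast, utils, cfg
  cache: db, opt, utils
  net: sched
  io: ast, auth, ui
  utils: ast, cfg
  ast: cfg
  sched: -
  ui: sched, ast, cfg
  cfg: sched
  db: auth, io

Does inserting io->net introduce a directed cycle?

No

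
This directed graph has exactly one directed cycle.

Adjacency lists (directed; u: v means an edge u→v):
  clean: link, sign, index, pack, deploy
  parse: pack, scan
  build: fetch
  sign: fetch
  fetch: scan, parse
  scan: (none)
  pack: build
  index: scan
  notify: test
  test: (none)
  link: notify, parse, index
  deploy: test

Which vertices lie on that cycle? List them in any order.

DFS with gray/black marking from pack:
pack gray
  build gray
    fetch gray
      scan gray
      scan black
      parse gray
        parse→pack: pack is gray → back edge
Back edge closes the cycle pack → build → fetch → parse → pack; its vertices are {pack, build, fetch, parse}.

pack, build, fetch, parse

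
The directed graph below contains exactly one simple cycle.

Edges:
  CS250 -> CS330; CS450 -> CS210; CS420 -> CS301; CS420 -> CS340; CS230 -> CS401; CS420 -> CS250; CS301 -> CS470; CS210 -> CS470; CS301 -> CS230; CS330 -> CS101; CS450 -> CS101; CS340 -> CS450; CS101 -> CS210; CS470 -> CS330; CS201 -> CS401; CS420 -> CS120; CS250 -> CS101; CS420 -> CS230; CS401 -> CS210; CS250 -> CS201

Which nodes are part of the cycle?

DFS with gray/black marking from CS470:
CS470 gray
  CS330 gray
    CS101 gray
      CS210 gray
        CS210→CS470: CS470 is gray → back edge
Back edge closes the cycle CS470 → CS330 → CS101 → CS210 → CS470; its vertices are {CS101, CS210, CS330, CS470}.

CS101, CS210, CS330, CS470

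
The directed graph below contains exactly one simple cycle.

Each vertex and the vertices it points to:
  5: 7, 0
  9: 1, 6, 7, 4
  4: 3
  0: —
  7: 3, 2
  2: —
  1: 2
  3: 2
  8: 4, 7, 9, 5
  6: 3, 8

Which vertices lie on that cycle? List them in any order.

6, 8, 9

DFS with gray/black marking from 6:
6 gray
  3 gray
    2 gray
    2 black
  3 black
  8 gray
    4 gray
      4→3: 3 black — skip
    4 black
    7 gray
      7→3: 3 black — skip
      7→2: 2 black — skip
    7 black
    9 gray
      1 gray
        1→2: 2 black — skip
      1 black
      9→6: 6 is gray → back edge
Back edge closes the cycle 6 → 8 → 9 → 6; its vertices are {6, 8, 9}.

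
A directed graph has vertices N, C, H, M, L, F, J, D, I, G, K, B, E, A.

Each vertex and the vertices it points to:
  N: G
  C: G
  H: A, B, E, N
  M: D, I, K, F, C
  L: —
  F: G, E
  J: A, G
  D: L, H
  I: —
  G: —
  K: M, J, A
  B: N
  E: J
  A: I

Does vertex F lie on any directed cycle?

F lies on a cycle iff there is a path from F back to itself.
Exploring from F, it never reaches itself; equivalently, its strongly connected component is a singleton.

No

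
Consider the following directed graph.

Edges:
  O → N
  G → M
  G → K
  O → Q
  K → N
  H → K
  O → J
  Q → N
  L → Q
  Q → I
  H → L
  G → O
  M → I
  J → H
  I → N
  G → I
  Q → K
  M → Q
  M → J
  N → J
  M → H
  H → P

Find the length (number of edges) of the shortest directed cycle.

4

For each vertex v, BFS finds the shortest path from v back to v.
The shortest such closed walk is H → K → N → J → H, length 4.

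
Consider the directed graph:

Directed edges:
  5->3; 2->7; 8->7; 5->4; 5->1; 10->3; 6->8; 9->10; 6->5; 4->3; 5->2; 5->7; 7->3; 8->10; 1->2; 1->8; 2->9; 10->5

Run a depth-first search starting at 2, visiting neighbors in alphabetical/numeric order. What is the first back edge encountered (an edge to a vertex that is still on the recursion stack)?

DFS from 2 (visiting neighbors in alphabetical/numeric order); mark gray on enter, black on exit:
2 gray
  7 gray
    3 gray
    3 black
  7 black
  9 gray
    10 gray
      10→3: 3 black — skip
      5 gray
        1 gray
          1→2: 2 is gray → back edge
First back edge: 1 → 2.

1→2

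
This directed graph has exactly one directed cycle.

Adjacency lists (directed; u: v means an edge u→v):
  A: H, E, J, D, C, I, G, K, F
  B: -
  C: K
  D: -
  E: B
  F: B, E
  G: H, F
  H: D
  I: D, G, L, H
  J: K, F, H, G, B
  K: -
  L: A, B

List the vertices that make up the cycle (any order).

A, I, L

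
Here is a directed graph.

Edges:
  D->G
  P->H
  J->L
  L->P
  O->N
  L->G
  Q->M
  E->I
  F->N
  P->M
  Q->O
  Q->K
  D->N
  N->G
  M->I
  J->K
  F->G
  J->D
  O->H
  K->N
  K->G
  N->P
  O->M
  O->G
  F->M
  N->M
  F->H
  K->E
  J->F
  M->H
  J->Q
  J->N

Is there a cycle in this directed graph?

DFS with white/gray/black marking, starting from E:
E gray
  I gray
  I black
E black
D gray
  N gray
    M gray
      M→I: I black — skip
      H gray
      H black
    M black
    G gray
    G black
    P gray
      P→M: M black — skip
      P→H: H black — skip
    P black
  N black
  D→G: G black — skip
D black
F gray
  F→H: H black — skip
  F→N: N black — skip
  F→G: G black — skip
  F→M: M black — skip
F black
J gray
  J→F: F black — skip
  J→N: N black — skip
  L gray
    L→P: P black — skip
    L→G: G black — skip
  L black
  J→D: D black — skip
  K gray
    K→N: N black — skip
    K→E: E black — skip
    K→G: G black — skip
  K black
  Q gray
    Q→K: K black — skip
    Q→M: M black — skip
    O gray
      O→H: H black — skip
      O→N: N black — skip
      O→G: G black — skip
      O→M: M black — skip
    O black
  Q black
J black
Every edge goes to a white or black vertex — no back edge, so the graph is acyclic.

No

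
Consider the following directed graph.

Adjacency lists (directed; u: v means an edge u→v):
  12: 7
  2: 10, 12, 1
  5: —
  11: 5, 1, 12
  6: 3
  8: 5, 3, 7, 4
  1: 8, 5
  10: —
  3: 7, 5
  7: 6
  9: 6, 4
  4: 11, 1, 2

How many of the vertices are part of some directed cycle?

A vertex is on a directed cycle iff it belongs to a strongly connected component of size ≥ 2 (or has a self-loop).
The vertices on cycles are {1, 2, 3, 4, 6, 7, 8, 11} — 8 in total.

8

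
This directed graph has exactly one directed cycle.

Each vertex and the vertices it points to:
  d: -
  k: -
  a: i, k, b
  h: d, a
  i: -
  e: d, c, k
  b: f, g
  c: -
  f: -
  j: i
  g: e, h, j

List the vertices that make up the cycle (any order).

a, b, g, h

DFS with gray/black marking from b:
b gray
  f gray
  f black
  g gray
    e gray
      d gray
      d black
      c gray
      c black
      k gray
      k black
    e black
    h gray
      h→d: d black — skip
      a gray
        i gray
        i black
        a→k: k black — skip
        a→b: b is gray → back edge
Back edge closes the cycle b → g → h → a → b; its vertices are {a, b, g, h}.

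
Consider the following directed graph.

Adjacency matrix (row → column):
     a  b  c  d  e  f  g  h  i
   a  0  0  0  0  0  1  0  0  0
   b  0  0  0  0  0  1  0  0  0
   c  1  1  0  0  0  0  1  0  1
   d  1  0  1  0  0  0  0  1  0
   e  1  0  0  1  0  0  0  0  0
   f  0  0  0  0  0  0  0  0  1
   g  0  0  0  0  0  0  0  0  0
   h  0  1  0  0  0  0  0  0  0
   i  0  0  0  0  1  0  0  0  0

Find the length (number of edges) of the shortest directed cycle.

4

For each vertex v, BFS finds the shortest path from v back to v.
The shortest such closed walk is e → d → c → i → e, length 4.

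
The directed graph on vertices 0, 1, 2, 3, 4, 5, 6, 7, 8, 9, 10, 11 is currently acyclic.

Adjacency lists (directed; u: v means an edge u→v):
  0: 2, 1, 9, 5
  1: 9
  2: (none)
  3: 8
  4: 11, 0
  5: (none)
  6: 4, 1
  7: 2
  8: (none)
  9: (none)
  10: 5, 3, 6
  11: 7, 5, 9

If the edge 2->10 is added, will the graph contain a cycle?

Yes

Adding 2→10 creates a cycle iff 10 can already reach 2.
Path from 10: 10 → 6 → 4 → 0 → 2.
So 10 → … → 2 → 10 is a cycle.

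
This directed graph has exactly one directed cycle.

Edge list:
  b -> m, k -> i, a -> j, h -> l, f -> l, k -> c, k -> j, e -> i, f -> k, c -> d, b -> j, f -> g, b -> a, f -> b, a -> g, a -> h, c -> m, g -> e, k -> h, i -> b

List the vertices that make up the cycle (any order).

a, b, e, g, i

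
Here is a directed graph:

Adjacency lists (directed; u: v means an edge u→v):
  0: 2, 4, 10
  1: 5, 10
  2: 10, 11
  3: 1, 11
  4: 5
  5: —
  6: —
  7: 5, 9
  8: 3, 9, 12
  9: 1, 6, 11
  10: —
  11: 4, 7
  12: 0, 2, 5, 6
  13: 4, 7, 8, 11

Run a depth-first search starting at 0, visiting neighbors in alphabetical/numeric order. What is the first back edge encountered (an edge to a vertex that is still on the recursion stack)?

DFS from 0 (visiting neighbors in alphabetical/numeric order); mark gray on enter, black on exit:
0 gray
  2 gray
    10 gray
    10 black
    11 gray
      4 gray
        5 gray
        5 black
      4 black
      7 gray
        7→5: 5 black — skip
        9 gray
          1 gray
            1→5: 5 black — skip
            1→10: 10 black — skip
          1 black
          6 gray
          6 black
          9→11: 11 is gray → back edge
First back edge: 9 → 11.

9->11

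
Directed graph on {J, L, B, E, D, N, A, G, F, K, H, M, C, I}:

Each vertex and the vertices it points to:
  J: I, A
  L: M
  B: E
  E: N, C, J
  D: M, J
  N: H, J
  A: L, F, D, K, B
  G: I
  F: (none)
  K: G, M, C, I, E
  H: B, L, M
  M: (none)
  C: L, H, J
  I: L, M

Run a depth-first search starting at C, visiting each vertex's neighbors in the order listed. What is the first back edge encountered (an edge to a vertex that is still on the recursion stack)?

N→H

DFS from C (visiting each vertex's neighbors in the order listed); mark gray on enter, black on exit:
C gray
  L gray
    M gray
    M black
  L black
  H gray
    B gray
      E gray
        N gray
          N→H: H is gray → back edge
First back edge: N → H.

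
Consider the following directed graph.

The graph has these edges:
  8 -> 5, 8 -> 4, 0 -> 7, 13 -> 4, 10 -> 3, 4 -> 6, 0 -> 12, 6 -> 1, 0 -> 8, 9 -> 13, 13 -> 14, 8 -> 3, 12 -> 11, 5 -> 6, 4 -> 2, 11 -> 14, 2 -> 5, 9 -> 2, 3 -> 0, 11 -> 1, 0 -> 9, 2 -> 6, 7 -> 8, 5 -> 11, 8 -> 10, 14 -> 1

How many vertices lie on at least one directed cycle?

5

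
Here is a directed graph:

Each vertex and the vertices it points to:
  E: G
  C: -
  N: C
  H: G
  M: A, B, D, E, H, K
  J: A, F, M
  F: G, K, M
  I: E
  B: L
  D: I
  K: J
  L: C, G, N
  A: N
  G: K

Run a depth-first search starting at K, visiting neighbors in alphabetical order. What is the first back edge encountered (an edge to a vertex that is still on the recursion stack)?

DFS from K (visiting neighbors in alphabetical order); mark gray on enter, black on exit:
K gray
  J gray
    A gray
      N gray
        C gray
        C black
      N black
    A black
    F gray
      G gray
        G→K: K is gray → back edge
First back edge: G → K.

G->K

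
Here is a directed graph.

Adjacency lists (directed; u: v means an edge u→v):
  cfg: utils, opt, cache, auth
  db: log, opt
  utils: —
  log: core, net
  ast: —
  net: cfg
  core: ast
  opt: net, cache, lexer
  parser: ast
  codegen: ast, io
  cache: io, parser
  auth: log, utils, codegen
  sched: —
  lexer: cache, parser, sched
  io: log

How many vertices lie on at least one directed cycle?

9

A vertex is on a directed cycle iff it belongs to a strongly connected component of size ≥ 2 (or has a self-loop).
The vertices on cycles are {io, cfg, log, net, opt, auth, cache, lexer, codegen} — 9 in total.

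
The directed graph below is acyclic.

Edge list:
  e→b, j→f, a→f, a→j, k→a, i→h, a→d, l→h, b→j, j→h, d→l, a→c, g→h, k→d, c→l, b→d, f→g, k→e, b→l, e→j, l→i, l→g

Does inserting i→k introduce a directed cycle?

Yes

Adding i→k creates a cycle iff k can already reach i.
Path from k: k → d → l → i.
So k → … → i → k is a cycle.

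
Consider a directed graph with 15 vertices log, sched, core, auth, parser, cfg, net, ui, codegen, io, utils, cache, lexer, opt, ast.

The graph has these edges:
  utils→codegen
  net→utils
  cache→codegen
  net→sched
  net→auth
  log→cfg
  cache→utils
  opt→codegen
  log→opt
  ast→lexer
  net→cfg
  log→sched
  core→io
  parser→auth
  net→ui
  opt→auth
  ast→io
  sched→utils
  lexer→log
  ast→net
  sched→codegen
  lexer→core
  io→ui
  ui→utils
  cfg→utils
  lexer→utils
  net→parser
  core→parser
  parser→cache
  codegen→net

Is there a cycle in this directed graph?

Yes

DFS with white/gray/black marking, starting from codegen:
codegen gray
  net gray
    auth gray
    auth black
    cfg gray
      utils gray
        utils→codegen: codegen is gray → back edge
Back edge found, so a cycle exists: codegen → net → cfg → utils → codegen.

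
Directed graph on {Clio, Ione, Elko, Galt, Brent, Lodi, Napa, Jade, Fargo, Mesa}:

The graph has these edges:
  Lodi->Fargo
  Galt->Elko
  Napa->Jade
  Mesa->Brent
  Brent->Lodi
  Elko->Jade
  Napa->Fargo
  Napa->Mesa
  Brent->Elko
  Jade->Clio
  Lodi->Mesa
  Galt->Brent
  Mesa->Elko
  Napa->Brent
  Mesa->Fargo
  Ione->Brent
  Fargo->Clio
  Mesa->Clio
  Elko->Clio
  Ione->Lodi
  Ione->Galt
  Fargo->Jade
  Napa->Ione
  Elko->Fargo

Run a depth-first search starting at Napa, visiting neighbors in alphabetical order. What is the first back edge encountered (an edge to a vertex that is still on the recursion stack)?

Mesa→Brent

DFS from Napa (visiting neighbors in alphabetical order); mark gray on enter, black on exit:
Napa gray
  Brent gray
    Elko gray
      Clio gray
      Clio black
      Fargo gray
        Fargo→Clio: Clio black — skip
        Jade gray
          Jade→Clio: Clio black — skip
        Jade black
      Fargo black
      Elko→Jade: Jade black — skip
    Elko black
    Lodi gray
      Lodi→Fargo: Fargo black — skip
      Mesa gray
        Mesa→Brent: Brent is gray → back edge
First back edge: Mesa → Brent.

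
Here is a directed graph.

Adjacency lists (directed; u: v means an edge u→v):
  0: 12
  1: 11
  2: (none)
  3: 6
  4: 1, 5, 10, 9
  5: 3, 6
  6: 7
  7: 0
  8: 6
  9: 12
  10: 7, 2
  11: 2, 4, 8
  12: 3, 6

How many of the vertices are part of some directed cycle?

8

A vertex is on a directed cycle iff it belongs to a strongly connected component of size ≥ 2 (or has a self-loop).
The vertices on cycles are {0, 1, 3, 4, 6, 7, 11, 12} — 8 in total.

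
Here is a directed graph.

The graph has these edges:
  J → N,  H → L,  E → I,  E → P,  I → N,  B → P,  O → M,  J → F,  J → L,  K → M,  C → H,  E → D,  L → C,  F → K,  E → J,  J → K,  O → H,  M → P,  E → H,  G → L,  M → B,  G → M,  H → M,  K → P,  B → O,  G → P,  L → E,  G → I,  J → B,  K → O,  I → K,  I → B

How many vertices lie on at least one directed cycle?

11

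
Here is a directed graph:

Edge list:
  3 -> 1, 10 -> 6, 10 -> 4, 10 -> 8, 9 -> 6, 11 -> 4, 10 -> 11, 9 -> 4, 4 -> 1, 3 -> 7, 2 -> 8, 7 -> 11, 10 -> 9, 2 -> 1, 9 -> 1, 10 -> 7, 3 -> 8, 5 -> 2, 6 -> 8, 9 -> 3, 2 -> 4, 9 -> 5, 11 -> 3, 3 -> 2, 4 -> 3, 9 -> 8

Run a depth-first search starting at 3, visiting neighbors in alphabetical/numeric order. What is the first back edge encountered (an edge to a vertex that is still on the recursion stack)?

4->3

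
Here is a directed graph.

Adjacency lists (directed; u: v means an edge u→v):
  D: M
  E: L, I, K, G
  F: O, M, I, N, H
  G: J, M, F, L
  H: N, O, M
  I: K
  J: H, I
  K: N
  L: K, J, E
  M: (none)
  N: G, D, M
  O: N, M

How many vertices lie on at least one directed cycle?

A vertex is on a directed cycle iff it belongs to a strongly connected component of size ≥ 2 (or has a self-loop).
The vertices on cycles are {E, F, G, H, I, J, K, L, N, O} — 10 in total.

10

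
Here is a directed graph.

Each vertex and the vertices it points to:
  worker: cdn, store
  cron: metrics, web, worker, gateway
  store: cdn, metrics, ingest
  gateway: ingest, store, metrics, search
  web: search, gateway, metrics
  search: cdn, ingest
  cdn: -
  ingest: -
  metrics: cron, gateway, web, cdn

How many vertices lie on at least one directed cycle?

6

A vertex is on a directed cycle iff it belongs to a strongly connected component of size ≥ 2 (or has a self-loop).
The vertices on cycles are {web, cron, store, worker, gateway, metrics} — 6 in total.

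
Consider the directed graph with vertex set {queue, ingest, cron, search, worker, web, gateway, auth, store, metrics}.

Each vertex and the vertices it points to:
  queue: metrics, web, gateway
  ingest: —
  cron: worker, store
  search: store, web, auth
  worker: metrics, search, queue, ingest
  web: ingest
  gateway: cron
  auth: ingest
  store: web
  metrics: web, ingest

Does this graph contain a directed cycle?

DFS with white/gray/black marking, starting from auth:
auth gray
  ingest gray
  ingest black
auth black
queue gray
  metrics gray
    web gray
      web→ingest: ingest black — skip
    web black
    metrics→ingest: ingest black — skip
  metrics black
  queue→web: web black — skip
  gateway gray
    cron gray
      worker gray
        worker→metrics: metrics black — skip
        search gray
          store gray
            store→web: web black — skip
          store black
          search→web: web black — skip
          search→auth: auth black — skip
        search black
        worker→queue: queue is gray → back edge
Back edge found, so a cycle exists: queue → gateway → cron → worker → queue.

Yes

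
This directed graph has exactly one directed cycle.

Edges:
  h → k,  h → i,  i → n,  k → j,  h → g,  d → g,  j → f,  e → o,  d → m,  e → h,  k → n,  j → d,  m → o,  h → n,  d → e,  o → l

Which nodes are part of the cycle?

d, e, h, j, k

DFS with gray/black marking from d:
d gray
  m gray
    o gray
      l gray
      l black
    o black
  m black
  g gray
  g black
  e gray
    h gray
      i gray
        n gray
        n black
      i black
      h→g: g black — skip
      k gray
        j gray
          f gray
          f black
          j→d: d is gray → back edge
Back edge closes the cycle d → e → h → k → j → d; its vertices are {d, e, h, j, k}.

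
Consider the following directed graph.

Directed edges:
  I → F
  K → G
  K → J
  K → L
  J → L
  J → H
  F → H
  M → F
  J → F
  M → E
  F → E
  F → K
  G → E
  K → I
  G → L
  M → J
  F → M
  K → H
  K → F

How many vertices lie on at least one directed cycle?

5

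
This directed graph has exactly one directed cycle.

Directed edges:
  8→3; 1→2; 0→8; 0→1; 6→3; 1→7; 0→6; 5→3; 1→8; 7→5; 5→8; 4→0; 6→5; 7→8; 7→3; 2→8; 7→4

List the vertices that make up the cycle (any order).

DFS with gray/black marking from 0:
0 gray
  6 gray
    3 gray
    3 black
    5 gray
      5→3: 3 black — skip
      8 gray
        8→3: 3 black — skip
      8 black
    5 black
  6 black
  1 gray
    1→8: 8 black — skip
    2 gray
      2→8: 8 black — skip
    2 black
    7 gray
      7→3: 3 black — skip
      7→8: 8 black — skip
      4 gray
        4→0: 0 is gray → back edge
Back edge closes the cycle 0 → 1 → 7 → 4 → 0; its vertices are {0, 1, 4, 7}.

0, 1, 4, 7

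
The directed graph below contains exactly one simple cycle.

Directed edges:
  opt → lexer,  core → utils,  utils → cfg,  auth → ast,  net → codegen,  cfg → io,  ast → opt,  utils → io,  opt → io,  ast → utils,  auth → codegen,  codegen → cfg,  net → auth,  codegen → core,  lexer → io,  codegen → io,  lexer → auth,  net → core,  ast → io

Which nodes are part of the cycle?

ast, opt, auth, lexer

DFS with gray/black marking from auth:
auth gray
  codegen gray
    cfg gray
      io gray
      io black
    cfg black
    codegen→io: io black — skip
    core gray
      utils gray
        utils→io: io black — skip
        utils→cfg: cfg black — skip
      utils black
    core black
  codegen black
  ast gray
    opt gray
      lexer gray
        lexer→auth: auth is gray → back edge
Back edge closes the cycle auth → ast → opt → lexer → auth; its vertices are {ast, opt, auth, lexer}.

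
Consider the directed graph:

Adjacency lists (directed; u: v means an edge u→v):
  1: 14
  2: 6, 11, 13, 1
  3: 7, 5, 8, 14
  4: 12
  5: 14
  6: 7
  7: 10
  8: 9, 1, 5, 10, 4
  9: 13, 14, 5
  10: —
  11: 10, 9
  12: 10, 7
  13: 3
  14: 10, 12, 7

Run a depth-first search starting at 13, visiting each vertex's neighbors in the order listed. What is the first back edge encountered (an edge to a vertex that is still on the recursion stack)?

9->13

DFS from 13 (visiting each vertex's neighbors in the order listed); mark gray on enter, black on exit:
13 gray
  3 gray
    7 gray
      10 gray
      10 black
    7 black
    5 gray
      14 gray
        14→10: 10 black — skip
        12 gray
          12→10: 10 black — skip
          12→7: 7 black — skip
        12 black
        14→7: 7 black — skip
      14 black
    5 black
    8 gray
      9 gray
        9→13: 13 is gray → back edge
First back edge: 9 → 13.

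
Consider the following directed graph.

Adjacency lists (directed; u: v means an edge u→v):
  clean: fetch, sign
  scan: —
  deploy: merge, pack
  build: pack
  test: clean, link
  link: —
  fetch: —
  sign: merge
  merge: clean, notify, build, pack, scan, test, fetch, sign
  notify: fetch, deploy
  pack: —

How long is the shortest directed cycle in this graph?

For each vertex v, BFS finds the shortest path from v back to v.
The shortest such closed walk is merge → sign → merge, length 2.

2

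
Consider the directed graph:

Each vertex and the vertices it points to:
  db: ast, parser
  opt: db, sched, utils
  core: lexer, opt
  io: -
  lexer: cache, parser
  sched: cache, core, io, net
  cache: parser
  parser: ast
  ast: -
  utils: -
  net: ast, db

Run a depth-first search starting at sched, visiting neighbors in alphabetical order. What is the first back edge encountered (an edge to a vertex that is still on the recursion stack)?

opt→sched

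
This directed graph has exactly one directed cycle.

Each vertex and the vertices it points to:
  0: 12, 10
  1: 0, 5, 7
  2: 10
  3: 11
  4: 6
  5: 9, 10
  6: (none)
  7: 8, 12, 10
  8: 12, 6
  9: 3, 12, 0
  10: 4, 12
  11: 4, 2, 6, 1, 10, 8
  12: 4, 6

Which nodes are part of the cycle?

1, 3, 5, 9, 11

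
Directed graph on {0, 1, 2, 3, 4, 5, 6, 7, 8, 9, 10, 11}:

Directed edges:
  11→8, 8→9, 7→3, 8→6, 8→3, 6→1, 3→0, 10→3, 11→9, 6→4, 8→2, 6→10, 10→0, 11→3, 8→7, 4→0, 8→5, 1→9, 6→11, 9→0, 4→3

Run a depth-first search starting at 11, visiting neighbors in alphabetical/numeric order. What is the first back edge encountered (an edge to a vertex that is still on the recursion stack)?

6→11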